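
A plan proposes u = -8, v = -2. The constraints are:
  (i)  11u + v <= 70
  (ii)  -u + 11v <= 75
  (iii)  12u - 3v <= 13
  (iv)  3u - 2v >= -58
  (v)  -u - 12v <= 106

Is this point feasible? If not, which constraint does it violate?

(i): -90 ≤ 70 ✓
(ii): -14 ≤ 75 ✓
(iii): -90 ≤ 13 ✓
(iv): -20 ≥ -58 ✓
(v): 32 ≤ 106 ✓

feasible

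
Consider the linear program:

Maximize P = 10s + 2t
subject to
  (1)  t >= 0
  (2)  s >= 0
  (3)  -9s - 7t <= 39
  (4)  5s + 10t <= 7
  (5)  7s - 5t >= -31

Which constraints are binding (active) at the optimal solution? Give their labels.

(1) and (4)

Vertices and P = 10s + 2t:
  (0, 0) → P = 0
  (7/5, 0) → P = 14
  (0, 7/10) → P = 7/5

The maximum is at (7/5, 0). Substituting into each constraint, equality holds for (1) and (4); the remaining constraints have slack.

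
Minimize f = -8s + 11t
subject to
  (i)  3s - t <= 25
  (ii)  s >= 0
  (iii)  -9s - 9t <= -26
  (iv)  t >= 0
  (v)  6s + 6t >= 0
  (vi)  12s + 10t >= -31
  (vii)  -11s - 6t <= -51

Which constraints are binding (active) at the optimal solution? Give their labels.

(i) and (iv)

Corner points and f = -8s + 11t:
  (25/3, 0) → f = -200/3
  (0, 17/2) → f = 187/2
  (51/11, 0) → f = -408/11
The feasible region is unbounded (it extends along (0, 1), (1, 3)), but f strictly increases along every unbounded feasible direction, so there is no improving ray and the minimum is attained at a vertex.

The minimum is at (25/3, 0). Substituting into each constraint, equality holds for (i) and (iv); the remaining constraints have slack.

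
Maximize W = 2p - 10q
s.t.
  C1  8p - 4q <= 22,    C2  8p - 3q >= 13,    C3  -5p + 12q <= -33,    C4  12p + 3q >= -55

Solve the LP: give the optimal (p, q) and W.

p = -7/4, q = -9, maximum W = 173/2

Extreme points and W = 2p - 10q:
  (-7/4, -9) → W = 173/2
  (33/19, -77/38) → W = 451/19
  (19/27, -199/81) → W = 2104/81

At the optimal vertex, 8p - 4q = 22 and 8p - 3q = 13.
Solving simultaneously gives p = -7/4, q = -9.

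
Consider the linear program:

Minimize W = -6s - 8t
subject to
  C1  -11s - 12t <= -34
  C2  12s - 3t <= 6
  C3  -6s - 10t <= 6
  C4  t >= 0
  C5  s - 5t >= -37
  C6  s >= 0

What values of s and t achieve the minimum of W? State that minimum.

Vertices and W = -6s - 8t:
  (58/59, 114/59) → W = -1260/59
  (0, 17/6) → W = -68/3
  (47/19, 150/19) → W = -78
  (0, 37/5) → W = -296/5

s = 47/19, t = 150/19, minimum W = -78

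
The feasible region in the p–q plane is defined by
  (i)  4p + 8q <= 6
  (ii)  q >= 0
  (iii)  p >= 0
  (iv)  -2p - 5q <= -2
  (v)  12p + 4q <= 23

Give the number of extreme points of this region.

Intersecting each pair of boundary lines and keeping only the points that satisfy every inequality leaves:
  (3/2, 0)
  (0, 3/4)
  (1, 0)
  (0, 2/5)

4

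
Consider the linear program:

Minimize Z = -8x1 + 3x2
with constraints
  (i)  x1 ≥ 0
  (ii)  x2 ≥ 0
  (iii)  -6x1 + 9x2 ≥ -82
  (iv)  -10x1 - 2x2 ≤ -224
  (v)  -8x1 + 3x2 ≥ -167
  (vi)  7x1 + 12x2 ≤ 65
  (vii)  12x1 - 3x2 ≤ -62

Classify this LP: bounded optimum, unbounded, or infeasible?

The boundaries x1 = 0 and -10x1 - 2x2 = -224 meet at (0, 112), but that point violates 7x1 + 12x2 ≤ 65. Every candidate vertex is excluded by some other constraint, so the feasible region is empty.

infeasible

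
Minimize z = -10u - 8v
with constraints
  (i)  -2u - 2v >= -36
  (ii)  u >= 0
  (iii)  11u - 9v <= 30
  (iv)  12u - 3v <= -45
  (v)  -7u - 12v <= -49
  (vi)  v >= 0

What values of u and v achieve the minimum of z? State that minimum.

Extreme points and z = -10u - 8v:
  (0, 18) → z = -144
  (3/5, 87/5) → z = -726/5
  (0, 15) → z = -120

The binding constraints are -2u - 2v = -36 and 12u - 3v = -45.
Solving simultaneously gives u = 3/5, v = 87/5.

u = 3/5, v = 87/5, minimum z = -726/5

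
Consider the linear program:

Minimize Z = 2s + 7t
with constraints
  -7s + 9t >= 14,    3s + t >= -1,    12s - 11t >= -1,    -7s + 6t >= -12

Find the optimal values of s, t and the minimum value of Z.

s = 145/31, t = 161/31, minimum Z = 1417/31

Feasible corners and Z = 2s + 7t:
  (145/31, 161/31) → Z = 1417/31
  (64/7, 26/3) → Z = 1658/21
  (138/5, 151/5) → Z = 1333/5

At the optimal vertex, -7s + 9t = 14 and 12s - 11t = -1.
Solving simultaneously gives s = 145/31, t = 161/31.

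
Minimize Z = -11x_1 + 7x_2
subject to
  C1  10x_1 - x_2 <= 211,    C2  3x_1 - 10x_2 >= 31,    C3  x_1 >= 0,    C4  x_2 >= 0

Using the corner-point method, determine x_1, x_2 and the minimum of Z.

Feasible corners and Z = -11x_1 + 7x_2:
  (2079/97, 323/97) → Z = -20608/97
  (211/10, 0) → Z = -2321/10
  (31/3, 0) → Z = -341/3

x_1 = 211/10, x_2 = 0, minimum Z = -2321/10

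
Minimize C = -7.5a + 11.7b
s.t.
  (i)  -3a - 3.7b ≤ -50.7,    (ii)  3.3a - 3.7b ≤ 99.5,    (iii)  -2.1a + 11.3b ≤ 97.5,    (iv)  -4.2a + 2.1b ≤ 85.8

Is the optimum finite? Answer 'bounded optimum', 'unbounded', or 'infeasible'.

Extreme points and C = -7.5a + 11.7b:
  (1502/63, -4373/777) → C = -1900991/7770
  (7072/1389, 4433/463) → C = 341861/4630
  (74255/1476, 8845/492) → C = -82151/492
The feasible region has finitely many vertices and no improving ray; the minimum is -1900991/7770 at (1502/63, -4373/777).

bounded optimum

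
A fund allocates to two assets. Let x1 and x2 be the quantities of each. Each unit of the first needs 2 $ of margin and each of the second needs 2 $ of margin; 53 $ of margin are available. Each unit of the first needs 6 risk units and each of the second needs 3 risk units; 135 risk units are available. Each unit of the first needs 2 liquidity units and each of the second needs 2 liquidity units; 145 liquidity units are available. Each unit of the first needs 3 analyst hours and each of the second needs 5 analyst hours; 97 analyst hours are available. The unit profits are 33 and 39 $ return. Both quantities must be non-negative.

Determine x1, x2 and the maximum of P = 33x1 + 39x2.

x1 = 71/4, x2 = 35/4, maximum P = 927

Corner points and P = 33x1 + 39x2:
  (0, 0) → P = 0
  (0, 97/5) → P = 3783/5
  (45/2, 0) → P = 1485/2
  (37/2, 8) → P = 1845/2
  (71/4, 35/4) → P = 927

The optimum lies where 2x1 + 2x2 = 53 and 3x1 + 5x2 = 97.
Solving simultaneously gives x1 = 71/4, x2 = 35/4.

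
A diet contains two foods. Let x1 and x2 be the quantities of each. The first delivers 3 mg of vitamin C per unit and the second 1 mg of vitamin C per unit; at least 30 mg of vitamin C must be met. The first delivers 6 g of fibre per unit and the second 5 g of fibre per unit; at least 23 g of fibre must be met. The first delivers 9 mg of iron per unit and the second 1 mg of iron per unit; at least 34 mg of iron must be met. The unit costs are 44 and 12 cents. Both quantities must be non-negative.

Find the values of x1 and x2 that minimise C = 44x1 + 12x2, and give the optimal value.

x1 = 2/3, x2 = 28, minimum C = 1096/3

Extreme points and C = 44x1 + 12x2:
  (0, 34) → C = 408
  (10, 0) → C = 440
  (2/3, 28) → C = 1096/3
The feasible region is unbounded (it extends along (0, 1), (1, 0)), but C strictly increases along every unbounded feasible direction, so there is no improving ray and the minimum is attained at a vertex.

The optimum lies where 3x1 + x2 = 30 and 9x1 + x2 = 34.
Solving simultaneously gives x1 = 2/3, x2 = 28.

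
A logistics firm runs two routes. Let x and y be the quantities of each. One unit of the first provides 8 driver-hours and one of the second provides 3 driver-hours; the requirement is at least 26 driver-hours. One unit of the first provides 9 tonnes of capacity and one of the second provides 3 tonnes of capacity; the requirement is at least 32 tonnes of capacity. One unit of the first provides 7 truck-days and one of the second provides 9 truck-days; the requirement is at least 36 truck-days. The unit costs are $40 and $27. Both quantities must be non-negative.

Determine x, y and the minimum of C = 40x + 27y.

Vertices and C = 40x + 27y:
  (0, 32/3) → C = 288
  (36/7, 0) → C = 1440/7
  (3, 5/3) → C = 165
The feasible region is unbounded (it extends along (0, 1), (1, 0)), but C strictly increases along every unbounded feasible direction, so there is no improving ray and the minimum is attained at a vertex.

At the optimal vertex, 9x + 3y = 32 and 7x + 9y = 36.
Solving simultaneously gives x = 3, y = 5/3.

x = 3, y = 5/3, minimum C = 165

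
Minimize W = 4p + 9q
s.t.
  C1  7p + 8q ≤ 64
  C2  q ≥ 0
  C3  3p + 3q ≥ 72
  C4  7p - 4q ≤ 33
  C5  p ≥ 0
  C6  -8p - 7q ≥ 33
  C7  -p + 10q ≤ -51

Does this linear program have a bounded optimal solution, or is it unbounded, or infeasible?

The boundaries -8p - 7q = 33 and -p + 10q = -51 meet at (9/29, -147/29), but that point violates q ≥ 0. Every candidate vertex is excluded by some other constraint, so the feasible region is empty.

infeasible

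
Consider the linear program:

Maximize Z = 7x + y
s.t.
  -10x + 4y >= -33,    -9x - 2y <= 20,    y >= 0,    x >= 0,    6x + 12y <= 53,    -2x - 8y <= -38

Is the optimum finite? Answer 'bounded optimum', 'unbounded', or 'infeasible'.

The boundaries -10x + 4y = -33 and y = 0 meet at (33/10, 0), but that point violates -2x - 8y ≤ -38. Every candidate vertex is excluded by some other constraint, so the feasible region is empty.

infeasible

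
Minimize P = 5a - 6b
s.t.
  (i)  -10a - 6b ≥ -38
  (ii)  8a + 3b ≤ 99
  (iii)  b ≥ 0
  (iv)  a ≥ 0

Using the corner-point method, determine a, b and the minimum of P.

a = 0, b = 19/3, minimum P = -38

Corner points and P = 5a - 6b:
  (19/5, 0) → P = 19
  (0, 19/3) → P = -38
  (0, 0) → P = 0

The optimum lies where -10a - 6b = -38 and a = 0.
Solving simultaneously gives a = 0, b = 19/3.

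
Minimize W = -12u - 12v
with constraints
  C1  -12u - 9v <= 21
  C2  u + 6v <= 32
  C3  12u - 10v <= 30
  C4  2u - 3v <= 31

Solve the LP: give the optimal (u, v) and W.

u = 250/41, v = 177/41, minimum W = -5124/41

Corner points and W = -12u - 12v:
  (-46/7, 45/7) → W = 12/7
  (5/19, -51/19) → W = 552/19
  (250/41, 177/41) → W = -5124/41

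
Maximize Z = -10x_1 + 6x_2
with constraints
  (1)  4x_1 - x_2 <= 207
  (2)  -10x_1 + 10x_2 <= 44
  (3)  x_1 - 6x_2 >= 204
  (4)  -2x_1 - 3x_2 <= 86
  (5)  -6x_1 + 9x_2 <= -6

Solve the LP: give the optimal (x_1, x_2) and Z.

Extreme points and Z = -10x_1 + 6x_2:
  (1038/23, -609/23) → Z = -14034/23
  (535/14, -379/7) → Z = -707
  (32/5, -494/15) → Z = -1308/5

The optimum lies where x_1 - 6x_2 = 204 and -2x_1 - 3x_2 = 86.
Solving simultaneously gives x_1 = 32/5, x_2 = -494/15.

x_1 = 32/5, x_2 = -494/15, maximum Z = -1308/5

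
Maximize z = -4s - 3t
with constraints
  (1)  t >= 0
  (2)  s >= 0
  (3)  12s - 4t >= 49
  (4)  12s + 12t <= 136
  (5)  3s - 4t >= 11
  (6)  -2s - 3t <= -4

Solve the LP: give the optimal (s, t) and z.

s = 49/12, t = 0, maximum z = -49/3

Corner points and z = -4s - 3t:
  (49/12, 0) → z = -49/3
  (34/3, 0) → z = -136/3
  (38/9, 5/12) → z = -653/36
  (169/21, 23/7) → z = -883/21

At the optimal vertex, t = 0 and 12s - 4t = 49.
Solving simultaneously gives s = 49/12, t = 0.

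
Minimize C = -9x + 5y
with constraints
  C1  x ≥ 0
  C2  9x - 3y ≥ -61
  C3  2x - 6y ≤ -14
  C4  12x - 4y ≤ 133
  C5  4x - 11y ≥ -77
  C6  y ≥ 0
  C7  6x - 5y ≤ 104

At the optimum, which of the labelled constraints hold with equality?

Vertices and C = -9x + 5y:
  (0, 7/3) → C = 35/3
  (0, 7) → C = 35
  (427/32, 217/32) → C = -1379/16
  (1771/116, 364/29) → C = -8659/116

The minimum is at (427/32, 217/32). Substituting into each constraint, equality holds for C3 and C4; the remaining constraints have slack.

C3 and C4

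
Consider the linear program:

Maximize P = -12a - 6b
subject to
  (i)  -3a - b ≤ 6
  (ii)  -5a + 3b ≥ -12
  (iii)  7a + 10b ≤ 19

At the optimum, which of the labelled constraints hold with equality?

(i) and (ii)

Feasible corners and P = -12a - 6b:
  (-3/7, -33/7) → P = 234/7
  (-79/23, 99/23) → P = 354/23
  (177/71, 11/71) → P = -2190/71

The maximum is at (-3/7, -33/7). Substituting into each constraint, equality holds for (i) and (ii); the remaining constraints have slack.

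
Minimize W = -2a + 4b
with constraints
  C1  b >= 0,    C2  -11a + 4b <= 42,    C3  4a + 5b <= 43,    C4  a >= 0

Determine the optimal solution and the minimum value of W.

a = 43/4, b = 0, minimum W = -43/2

Vertices and W = -2a + 4b:
  (43/4, 0) → W = -43/2
  (0, 0) → W = 0
  (0, 43/5) → W = 172/5

The binding constraints are b = 0 and 4a + 5b = 43.
Solving simultaneously gives a = 43/4, b = 0.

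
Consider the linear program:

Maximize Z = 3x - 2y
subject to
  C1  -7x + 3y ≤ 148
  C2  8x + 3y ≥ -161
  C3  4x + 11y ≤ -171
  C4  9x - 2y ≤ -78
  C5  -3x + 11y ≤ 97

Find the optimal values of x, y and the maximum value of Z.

Feasible corners and Z = 3x - 2y:
  (-629/38, -181/19) → Z = -1163/38
  (-556/43, -825/43) → Z = -18/43
  (-1200/107, -1227/107) → Z = -1146/107

The optimum lies where 8x + 3y = -161 and 9x - 2y = -78.
Solving simultaneously gives x = -556/43, y = -825/43.

x = -556/43, y = -825/43, maximum Z = -18/43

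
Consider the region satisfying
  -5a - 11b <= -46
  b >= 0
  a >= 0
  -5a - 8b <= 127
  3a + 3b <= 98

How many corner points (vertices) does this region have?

4

The feasible vertices (each the meet of two boundaries and inside every other half-plane) are:
  (46/5, 0)
  (0, 46/11)
  (98/3, 0)
  (0, 98/3)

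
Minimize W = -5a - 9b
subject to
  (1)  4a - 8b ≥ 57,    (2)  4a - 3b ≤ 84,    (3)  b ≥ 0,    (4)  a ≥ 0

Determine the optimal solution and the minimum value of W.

a = 501/20, b = 27/5, minimum W = -3477/20

Extreme points and W = -5a - 9b:
  (501/20, 27/5) → W = -3477/20
  (57/4, 0) → W = -285/4
  (21, 0) → W = -105

At the optimal vertex, 4a - 8b = 57 and 4a - 3b = 84.
Solving simultaneously gives a = 501/20, b = 27/5.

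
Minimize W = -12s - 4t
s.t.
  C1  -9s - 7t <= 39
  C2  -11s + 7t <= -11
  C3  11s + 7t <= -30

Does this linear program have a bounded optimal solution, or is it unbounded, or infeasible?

bounded optimum

Extreme points and W = -12s - 4t:
  (-7/5, -132/35) → W = 1116/35
  (9/2, -159/14) → W = -60/7
  (-19/22, -41/14) → W = 1700/77
The feasible region has finitely many vertices and no improving ray; the minimum is -60/7 at (9/2, -159/14).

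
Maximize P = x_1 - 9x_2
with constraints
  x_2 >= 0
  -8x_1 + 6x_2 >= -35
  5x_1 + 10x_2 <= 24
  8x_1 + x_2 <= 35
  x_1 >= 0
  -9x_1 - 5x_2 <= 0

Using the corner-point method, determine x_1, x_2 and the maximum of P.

Corner points and P = x_1 - 9x_2:
  (35/8, 0) → P = 35/8
  (0, 0) → P = 0
  (326/75, 17/75) → P = 173/75
  (0, 12/5) → P = -108/5

x_1 = 35/8, x_2 = 0, maximum P = 35/8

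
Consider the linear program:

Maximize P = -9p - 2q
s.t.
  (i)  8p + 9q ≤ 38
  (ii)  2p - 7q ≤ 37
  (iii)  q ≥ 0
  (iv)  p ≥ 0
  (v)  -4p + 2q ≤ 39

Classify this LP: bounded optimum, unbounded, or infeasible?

bounded optimum

Feasible corners and P = -9p - 2q:
  (19/4, 0) → P = -171/4
  (0, 38/9) → P = -76/9
  (0, 0) → P = 0
The feasible region has finitely many vertices and no improving ray; the maximum is 0 at (0, 0).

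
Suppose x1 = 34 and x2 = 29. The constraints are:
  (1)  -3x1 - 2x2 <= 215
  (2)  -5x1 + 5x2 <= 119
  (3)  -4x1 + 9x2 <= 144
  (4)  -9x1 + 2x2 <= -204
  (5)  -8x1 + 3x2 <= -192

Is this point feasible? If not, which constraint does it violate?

not feasible — violates (5)

Constraint (5): -8x1 + 3x2 = -185, which is not ≤ -192. All other constraints are satisfied.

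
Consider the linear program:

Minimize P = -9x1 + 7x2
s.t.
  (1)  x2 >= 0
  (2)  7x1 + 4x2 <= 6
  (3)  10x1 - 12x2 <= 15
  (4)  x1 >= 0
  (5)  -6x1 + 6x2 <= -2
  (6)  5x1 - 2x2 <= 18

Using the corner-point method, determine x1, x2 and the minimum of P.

Extreme points and P = -9x1 + 7x2:
  (6/7, 0) → P = -54/7
  (1/3, 0) → P = -3
  (2/3, 1/3) → P = -11/3

The binding constraints are x2 = 0 and 7x1 + 4x2 = 6.
Solving simultaneously gives x1 = 6/7, x2 = 0.

x1 = 6/7, x2 = 0, minimum P = -54/7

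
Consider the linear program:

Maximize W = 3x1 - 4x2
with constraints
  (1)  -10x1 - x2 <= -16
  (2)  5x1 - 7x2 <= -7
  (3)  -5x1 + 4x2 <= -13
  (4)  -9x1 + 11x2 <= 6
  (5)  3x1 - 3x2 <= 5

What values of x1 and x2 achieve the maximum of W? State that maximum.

x1 = 28/3, x2 = 23/3, maximum W = -8/3

Vertices and W = 3x1 - 4x2:
  (119/15, 20/3) → W = -43/15
  (28/3, 23/3) → W = -8/3
  (167/19, 147/19) → W = -87/19
  (73/6, 21/2) → W = -11/2

The binding constraints are 5x1 - 7x2 = -7 and 3x1 - 3x2 = 5.
Solving simultaneously gives x1 = 28/3, x2 = 23/3.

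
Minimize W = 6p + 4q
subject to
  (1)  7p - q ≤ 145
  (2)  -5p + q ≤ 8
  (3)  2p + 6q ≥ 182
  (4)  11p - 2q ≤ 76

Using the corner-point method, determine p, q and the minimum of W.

Extreme points and W = 6p + 4q:
  (153/2, 781/2) → W = 2021
  (214/3, 1063/3) → W = 5536/3
  (67/16, 463/16) → W = 1127/8
  (82/7, 185/7) → W = 176

The binding constraints are -5p + q = 8 and 2p + 6q = 182.
Solving simultaneously gives p = 67/16, q = 463/16.

p = 67/16, q = 463/16, minimum W = 1127/8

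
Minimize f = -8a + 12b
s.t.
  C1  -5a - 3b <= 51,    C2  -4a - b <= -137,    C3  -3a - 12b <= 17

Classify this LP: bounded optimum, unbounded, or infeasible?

From the feasible point (1661/45, -479/45), moving in the direction (12, -3) keeps every constraint satisfied while f decreases without bound.

unbounded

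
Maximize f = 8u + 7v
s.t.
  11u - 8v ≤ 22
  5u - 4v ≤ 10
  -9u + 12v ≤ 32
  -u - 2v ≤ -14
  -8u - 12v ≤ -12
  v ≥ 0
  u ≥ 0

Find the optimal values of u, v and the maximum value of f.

Corner points and f = 8u + 7v:
  (26/3, 55/6) → f = 267/2
  (26/5, 22/5) → f = 362/5
  (52/15, 79/15) → f = 323/5

u = 26/3, v = 55/6, maximum f = 267/2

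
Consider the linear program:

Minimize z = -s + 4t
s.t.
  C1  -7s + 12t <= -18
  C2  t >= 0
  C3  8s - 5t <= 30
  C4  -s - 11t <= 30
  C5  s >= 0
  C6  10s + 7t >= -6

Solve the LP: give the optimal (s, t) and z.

s = 15/4, t = 0, minimum z = -15/4

Extreme points and z = -s + 4t:
  (18/7, 0) → z = -18/7
  (270/61, 66/61) → z = -6/61
  (15/4, 0) → z = -15/4

The optimum lies where t = 0 and 8s - 5t = 30.
Solving simultaneously gives s = 15/4, t = 0.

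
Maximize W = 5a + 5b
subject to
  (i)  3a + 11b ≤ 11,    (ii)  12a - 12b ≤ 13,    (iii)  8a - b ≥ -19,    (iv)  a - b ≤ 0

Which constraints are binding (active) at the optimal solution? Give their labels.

(i) and (iv)

Feasible corners and W = 5a + 5b:
  (-198/91, 145/91) → W = -265/91
  (11/14, 11/14) → W = 55/7
  (-19/7, -19/7) → W = -190/7

The maximum is at (11/14, 11/14). Substituting into each constraint, equality holds for (i) and (iv); the remaining constraints have slack.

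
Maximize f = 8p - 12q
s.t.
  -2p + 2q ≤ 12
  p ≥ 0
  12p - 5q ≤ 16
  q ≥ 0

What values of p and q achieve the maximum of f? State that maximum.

The optimum lies where 12p - 5q = 16 and q = 0.
Solving simultaneously gives p = 4/3, q = 0.

p = 4/3, q = 0, maximum f = 32/3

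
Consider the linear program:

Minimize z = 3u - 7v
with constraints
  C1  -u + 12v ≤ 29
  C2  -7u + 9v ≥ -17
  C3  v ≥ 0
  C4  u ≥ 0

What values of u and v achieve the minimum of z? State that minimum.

u = 0, v = 29/12, minimum z = -203/12

Corner points and z = 3u - 7v:
  (31/5, 44/15) → z = -29/15
  (0, 29/12) → z = -203/12
  (17/7, 0) → z = 51/7
  (0, 0) → z = 0

At the optimal vertex, -u + 12v = 29 and u = 0.
Solving simultaneously gives u = 0, v = 29/12.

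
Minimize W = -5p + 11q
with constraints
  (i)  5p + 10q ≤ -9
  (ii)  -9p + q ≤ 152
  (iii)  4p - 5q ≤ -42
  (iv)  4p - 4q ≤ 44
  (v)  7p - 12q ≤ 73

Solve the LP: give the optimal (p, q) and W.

Extreme points and W = -5p + 11q:
  (-1529/95, 679/95) → W = 15114/95
  (-93/13, 174/65) → W = 4239/65
  (-718/41, -230/41) → W = 1060/41

At the optimal vertex, -9p + q = 152 and 4p - 5q = -42.
Solving simultaneously gives p = -718/41, q = -230/41.

p = -718/41, q = -230/41, minimum W = 1060/41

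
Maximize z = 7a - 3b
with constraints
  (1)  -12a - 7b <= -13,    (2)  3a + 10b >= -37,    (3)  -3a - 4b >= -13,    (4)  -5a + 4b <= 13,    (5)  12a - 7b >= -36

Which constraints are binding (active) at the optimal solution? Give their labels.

(2) and (3)

Extreme points and z = 7a - 3b:
  (389/99, -161/33) → z = 4172/99
  (-39/83, 221/83) → z = -936/83
  (139/9, -25/3) → z = 1198/9
  (0, 13/4) → z = -39/4

The maximum is at (139/9, -25/3). Substituting into each constraint, equality holds for (2) and (3); the remaining constraints have slack.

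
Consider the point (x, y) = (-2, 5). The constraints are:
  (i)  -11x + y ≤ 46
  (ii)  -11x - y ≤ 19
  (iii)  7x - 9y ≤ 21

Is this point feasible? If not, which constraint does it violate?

(i): 27 ≤ 46 ✓
(ii): 17 ≤ 19 ✓
(iii): -59 ≤ 21 ✓

feasible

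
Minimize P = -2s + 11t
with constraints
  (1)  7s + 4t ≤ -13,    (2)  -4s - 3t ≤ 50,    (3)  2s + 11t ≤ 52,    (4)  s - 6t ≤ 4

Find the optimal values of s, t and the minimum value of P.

s = -31/23, t = -41/46, minimum P = -327/46

Feasible corners and P = -2s + 11t:
  (-117/23, 130/23) → P = 1664/23
  (-31/23, -41/46) → P = -327/46
  (-353/19, 154/19) → P = 2400/19
  (-32/3, -22/9) → P = -50/9

The optimum lies where 7s + 4t = -13 and s - 6t = 4.
Solving simultaneously gives s = -31/23, t = -41/46.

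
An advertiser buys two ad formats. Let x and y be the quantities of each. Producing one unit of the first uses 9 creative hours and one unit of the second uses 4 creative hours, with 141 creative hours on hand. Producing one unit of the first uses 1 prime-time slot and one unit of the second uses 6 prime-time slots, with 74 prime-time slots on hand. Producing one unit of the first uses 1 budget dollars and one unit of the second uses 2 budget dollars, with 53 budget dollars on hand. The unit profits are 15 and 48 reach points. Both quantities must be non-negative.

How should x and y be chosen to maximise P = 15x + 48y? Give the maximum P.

x = 11, y = 21/2, maximum P = 669

The binding constraints are 9x + 4y = 141 and x + 6y = 74.
Solving simultaneously gives x = 11, y = 21/2.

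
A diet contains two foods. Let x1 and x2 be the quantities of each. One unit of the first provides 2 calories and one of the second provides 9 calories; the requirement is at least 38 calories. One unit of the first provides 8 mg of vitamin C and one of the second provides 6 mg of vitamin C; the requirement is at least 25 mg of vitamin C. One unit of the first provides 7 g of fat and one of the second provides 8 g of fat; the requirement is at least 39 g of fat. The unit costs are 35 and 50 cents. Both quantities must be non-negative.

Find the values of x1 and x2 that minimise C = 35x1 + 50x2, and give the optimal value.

Feasible corners and C = 35x1 + 50x2:
  (0, 39/8) → C = 975/4
  (19, 0) → C = 665
  (1, 4) → C = 235
The feasible region is unbounded (it extends along (0, 1), (1, 0)), but C strictly increases along every unbounded feasible direction, so there is no improving ray and the minimum is attained at a vertex.

x1 = 1, x2 = 4, minimum C = 235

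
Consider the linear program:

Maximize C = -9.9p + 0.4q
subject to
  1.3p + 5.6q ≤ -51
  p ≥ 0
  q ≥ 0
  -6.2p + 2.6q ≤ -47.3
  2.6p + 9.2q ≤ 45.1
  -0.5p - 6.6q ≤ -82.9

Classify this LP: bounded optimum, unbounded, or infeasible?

infeasible

The boundaries 2.6p + 9.2q = 45.1 and -0.5p - 6.6q = -82.9 meet at (-23251/628, 19299/1256), but that point violates 1.3p + 5.6q ≤ -51. Every candidate vertex is excluded by some other constraint, so the feasible region is empty.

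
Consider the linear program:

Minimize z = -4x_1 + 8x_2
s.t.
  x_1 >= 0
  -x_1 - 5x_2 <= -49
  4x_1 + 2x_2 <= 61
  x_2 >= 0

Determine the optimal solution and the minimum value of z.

Vertices and z = -4x_1 + 8x_2:
  (0, 49/5) → z = 392/5
  (0, 61/2) → z = 244
  (23/2, 15/2) → z = 14

The binding constraints are -x_1 - 5x_2 = -49 and 4x_1 + 2x_2 = 61.
Solving simultaneously gives x_1 = 23/2, x_2 = 15/2.

x_1 = 23/2, x_2 = 15/2, minimum z = 14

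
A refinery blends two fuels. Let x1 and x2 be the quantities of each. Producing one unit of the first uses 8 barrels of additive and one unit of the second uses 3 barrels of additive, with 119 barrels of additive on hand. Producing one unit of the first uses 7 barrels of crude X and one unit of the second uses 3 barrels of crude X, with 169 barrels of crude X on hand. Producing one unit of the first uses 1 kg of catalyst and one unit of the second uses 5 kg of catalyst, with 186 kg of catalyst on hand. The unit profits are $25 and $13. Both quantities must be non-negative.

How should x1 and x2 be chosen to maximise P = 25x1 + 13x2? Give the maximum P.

x1 = 1, x2 = 37, maximum P = 506

Corner points and P = 25x1 + 13x2:
  (0, 0) → P = 0
  (0, 186/5) → P = 2418/5
  (119/8, 0) → P = 2975/8
  (1, 37) → P = 506

At the optimal vertex, 8x1 + 3x2 = 119 and x1 + 5x2 = 186.
Solving simultaneously gives x1 = 1, x2 = 37.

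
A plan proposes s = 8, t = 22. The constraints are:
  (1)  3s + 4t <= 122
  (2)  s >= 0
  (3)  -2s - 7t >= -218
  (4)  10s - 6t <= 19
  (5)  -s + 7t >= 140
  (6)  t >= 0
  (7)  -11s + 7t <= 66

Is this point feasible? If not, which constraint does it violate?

feasible

(1): 112 ≤ 122 ✓
(2): 8 ≥ 0 ✓
(3): -170 ≥ -218 ✓
(4): -52 ≤ 19 ✓
(5): 146 ≥ 140 ✓
(6): 22 ≥ 0 ✓
(7): 66 ≤ 66 ✓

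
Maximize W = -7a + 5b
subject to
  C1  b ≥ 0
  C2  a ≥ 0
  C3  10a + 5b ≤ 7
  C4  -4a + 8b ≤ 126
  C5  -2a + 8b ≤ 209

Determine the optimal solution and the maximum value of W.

Corner points and W = -7a + 5b:
  (0, 0) → W = 0
  (7/10, 0) → W = -49/10
  (0, 7/5) → W = 7

The binding constraints are a = 0 and 10a + 5b = 7.
Solving simultaneously gives a = 0, b = 7/5.

a = 0, b = 7/5, maximum W = 7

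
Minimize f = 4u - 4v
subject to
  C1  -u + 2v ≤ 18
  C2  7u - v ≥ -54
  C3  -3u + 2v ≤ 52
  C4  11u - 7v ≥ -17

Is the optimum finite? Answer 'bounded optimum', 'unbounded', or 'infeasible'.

bounded optimum

Extreme points and f = 4u - 4v:
  (92/15, 181/15) → f = -356/15
  (-19/2, -25/2) → f = 12
The feasible region has finitely many vertices and no improving ray; the minimum is -356/15 at (92/15, 181/15).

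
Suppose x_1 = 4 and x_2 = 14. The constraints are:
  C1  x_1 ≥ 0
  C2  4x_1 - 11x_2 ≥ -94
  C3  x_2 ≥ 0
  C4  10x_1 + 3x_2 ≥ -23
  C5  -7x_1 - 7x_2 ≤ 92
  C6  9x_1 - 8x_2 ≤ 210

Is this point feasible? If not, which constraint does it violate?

Constraint C2: 4x_1 - 11x_2 = -138, which is not ≥ -94. All other constraints are satisfied.

not feasible — violates C2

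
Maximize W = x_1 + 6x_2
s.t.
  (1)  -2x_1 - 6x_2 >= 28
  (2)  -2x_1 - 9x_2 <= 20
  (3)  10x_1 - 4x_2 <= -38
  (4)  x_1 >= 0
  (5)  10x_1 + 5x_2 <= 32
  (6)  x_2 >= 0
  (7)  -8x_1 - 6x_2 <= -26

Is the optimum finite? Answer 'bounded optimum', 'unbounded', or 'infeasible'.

infeasible

The boundaries x_2 = 0 and -8x_1 - 6x_2 = -26 meet at (13/4, 0), but that point violates -2x_1 - 6x_2 ≥ 28. Every candidate vertex is excluded by some other constraint, so the feasible region is empty.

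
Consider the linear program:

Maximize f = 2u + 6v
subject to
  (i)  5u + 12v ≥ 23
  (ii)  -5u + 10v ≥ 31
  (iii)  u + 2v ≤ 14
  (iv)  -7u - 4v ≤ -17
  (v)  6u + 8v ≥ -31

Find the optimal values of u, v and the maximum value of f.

Extreme points and f = 2u + 6v:
  (39/10, 101/20) → f = 381/10
  (23/45, 151/45) → f = 952/45
  (-11/5, 81/10) → f = 221/5

The binding constraints are u + 2v = 14 and -7u - 4v = -17.
Solving simultaneously gives u = -11/5, v = 81/10.

u = -11/5, v = 81/10, maximum f = 221/5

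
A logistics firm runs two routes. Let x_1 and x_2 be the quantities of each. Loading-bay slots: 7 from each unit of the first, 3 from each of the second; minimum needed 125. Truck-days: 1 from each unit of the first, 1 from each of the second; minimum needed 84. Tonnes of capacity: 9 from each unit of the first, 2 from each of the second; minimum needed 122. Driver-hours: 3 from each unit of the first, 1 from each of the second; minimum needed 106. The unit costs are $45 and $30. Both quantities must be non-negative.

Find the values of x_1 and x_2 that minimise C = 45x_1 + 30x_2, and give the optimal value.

x_1 = 11, x_2 = 73, minimum C = 2685

Corner points and C = 45x_1 + 30x_2:
  (0, 106) → C = 3180
  (84, 0) → C = 3780
  (11, 73) → C = 2685
The feasible region is unbounded (it extends along (0, 1), (1, 0)), but C strictly increases along every unbounded feasible direction, so there is no improving ray and the minimum is attained at a vertex.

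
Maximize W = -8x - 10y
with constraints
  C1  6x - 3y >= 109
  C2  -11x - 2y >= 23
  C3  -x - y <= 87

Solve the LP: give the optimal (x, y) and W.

Vertices and W = -8x - 10y:
  (149/45, -1337/45) → W = 12178/45
  (-152/9, -631/9) → W = 7526/9
  (151/9, -934/9) → W = 8132/9

x = 151/9, y = -934/9, maximum W = 8132/9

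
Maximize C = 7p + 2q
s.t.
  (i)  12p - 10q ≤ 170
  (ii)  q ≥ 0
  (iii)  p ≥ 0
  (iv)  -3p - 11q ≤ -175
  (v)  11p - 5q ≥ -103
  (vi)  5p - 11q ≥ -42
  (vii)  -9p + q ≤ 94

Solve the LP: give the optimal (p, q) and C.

p = 1145/41, q = 677/41, maximum C = 9369/41

Corner points and C = 7p + 2q:
  (1810/81, 265/27) → C = 14260/81
  (1145/41, 677/41) → C = 9369/41
  (133/8, 91/8) → C = 1113/8

The binding constraints are 12p - 10q = 170 and 5p - 11q = -42.
Solving simultaneously gives p = 1145/41, q = 677/41.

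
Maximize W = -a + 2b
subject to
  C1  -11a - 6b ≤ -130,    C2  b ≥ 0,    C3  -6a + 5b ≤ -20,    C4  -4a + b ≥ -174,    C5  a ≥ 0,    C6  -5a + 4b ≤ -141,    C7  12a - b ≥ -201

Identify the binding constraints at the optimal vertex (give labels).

C4 and C6

Vertices and W = -a + 2b:
  (87/2, 0) → W = -87/2
  (141/5, 0) → W = -141/5
  (555/11, 306/11) → W = 57/11

The maximum is at (555/11, 306/11). Substituting into each constraint, equality holds for C4 and C6; the remaining constraints have slack.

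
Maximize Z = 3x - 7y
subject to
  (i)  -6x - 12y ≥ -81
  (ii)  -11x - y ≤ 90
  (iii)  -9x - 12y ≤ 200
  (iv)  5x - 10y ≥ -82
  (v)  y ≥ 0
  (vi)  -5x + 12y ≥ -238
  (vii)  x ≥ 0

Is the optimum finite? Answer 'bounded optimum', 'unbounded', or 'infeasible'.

Extreme points and Z = 3x - 7y:
  (27/2, 0) → Z = 81/2
  (0, 27/4) → Z = -189/4
  (0, 0) → Z = 0
The feasible region has finitely many vertices and no improving ray; the maximum is 81/2 at (27/2, 0).

bounded optimum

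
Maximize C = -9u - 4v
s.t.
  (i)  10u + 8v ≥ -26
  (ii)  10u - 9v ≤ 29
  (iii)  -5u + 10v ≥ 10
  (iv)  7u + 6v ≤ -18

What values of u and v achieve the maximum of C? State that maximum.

Extreme points and C = -9u - 4v:
  (-17/7, -3/14) → C = 159/7
  (-3, 1/2) → C = 25
  (-12/5, -1/5) → C = 112/5

u = -3, v = 1/2, maximum C = 25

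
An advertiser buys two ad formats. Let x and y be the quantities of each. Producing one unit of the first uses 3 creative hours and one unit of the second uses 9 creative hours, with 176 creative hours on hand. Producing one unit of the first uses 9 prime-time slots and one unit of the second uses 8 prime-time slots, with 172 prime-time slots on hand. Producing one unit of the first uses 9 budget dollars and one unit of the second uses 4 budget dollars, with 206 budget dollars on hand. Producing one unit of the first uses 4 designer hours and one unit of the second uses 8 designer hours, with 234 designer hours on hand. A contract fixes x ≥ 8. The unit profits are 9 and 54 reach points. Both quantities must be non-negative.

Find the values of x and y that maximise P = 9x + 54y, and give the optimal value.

x = 8, y = 25/2, maximum P = 747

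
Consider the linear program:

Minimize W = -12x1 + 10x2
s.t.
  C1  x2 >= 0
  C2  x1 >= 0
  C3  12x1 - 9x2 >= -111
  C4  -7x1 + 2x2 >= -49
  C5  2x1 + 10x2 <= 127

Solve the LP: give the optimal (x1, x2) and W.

At the optimal vertex, x2 = 0 and -7x1 + 2x2 = -49.
Solving simultaneously gives x1 = 7, x2 = 0.

x1 = 7, x2 = 0, minimum W = -84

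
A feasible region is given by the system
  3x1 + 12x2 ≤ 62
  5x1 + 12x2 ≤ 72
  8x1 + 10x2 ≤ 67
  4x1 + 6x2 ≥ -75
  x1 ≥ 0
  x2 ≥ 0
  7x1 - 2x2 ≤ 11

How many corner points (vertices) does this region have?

5

Of the 21 pairwise boundary intersections, those satisfying every inequality are:
  (92/33, 295/66)
  (0, 31/6)
  (122/43, 381/86)
  (0, 0)
  (11/7, 0)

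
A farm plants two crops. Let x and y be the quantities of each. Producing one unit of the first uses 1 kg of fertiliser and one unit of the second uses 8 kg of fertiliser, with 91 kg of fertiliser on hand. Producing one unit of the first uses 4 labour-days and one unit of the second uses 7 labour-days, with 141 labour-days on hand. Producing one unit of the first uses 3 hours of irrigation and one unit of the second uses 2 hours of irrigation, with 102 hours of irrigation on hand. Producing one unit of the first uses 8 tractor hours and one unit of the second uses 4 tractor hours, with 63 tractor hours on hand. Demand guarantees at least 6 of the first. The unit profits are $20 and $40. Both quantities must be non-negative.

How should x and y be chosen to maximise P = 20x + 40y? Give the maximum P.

x = 6, y = 15/4, maximum P = 270

Extreme points and P = 20x + 40y:
  (63/8, 0) → P = 315/2
  (6, 0) → P = 120
  (6, 15/4) → P = 270

The binding constraints are 8x + 4y = 63 and x = 6.
Solving simultaneously gives x = 6, y = 15/4.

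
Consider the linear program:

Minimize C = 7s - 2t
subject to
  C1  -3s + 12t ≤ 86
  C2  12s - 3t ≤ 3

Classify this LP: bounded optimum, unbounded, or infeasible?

From the feasible point (98/45, 347/45), moving in the direction (-12, -3) keeps every constraint satisfied while C decreases without bound.

unbounded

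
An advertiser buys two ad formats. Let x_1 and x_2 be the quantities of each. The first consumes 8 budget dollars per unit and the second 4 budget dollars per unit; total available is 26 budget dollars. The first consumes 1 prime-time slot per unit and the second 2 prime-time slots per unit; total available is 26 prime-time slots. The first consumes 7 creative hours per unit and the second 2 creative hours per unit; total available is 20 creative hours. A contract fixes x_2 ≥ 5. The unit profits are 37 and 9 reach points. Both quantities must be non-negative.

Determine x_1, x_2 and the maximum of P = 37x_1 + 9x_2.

Vertices and P = 37x_1 + 9x_2:
  (0, 13/2) → P = 117/2
  (0, 5) → P = 45
  (3/4, 5) → P = 291/4

The binding constraints are 8x_1 + 4x_2 = 26 and x_2 = 5.
Solving simultaneously gives x_1 = 3/4, x_2 = 5.

x_1 = 3/4, x_2 = 5, maximum P = 291/4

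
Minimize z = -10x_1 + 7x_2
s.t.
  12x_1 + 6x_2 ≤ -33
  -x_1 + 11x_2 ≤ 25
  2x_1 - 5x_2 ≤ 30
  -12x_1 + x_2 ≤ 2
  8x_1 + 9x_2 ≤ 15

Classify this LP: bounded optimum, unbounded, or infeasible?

Vertices and z = -10x_1 + 7x_2:
  (5/24, -71/12) → z = -87/2
  (-15/28, -31/7) → z = -359/14
  (-20/29, -182/29) → z = -1074/29
The feasible region has finitely many vertices and no improving ray; the minimum is -87/2 at (5/24, -71/12).

bounded optimum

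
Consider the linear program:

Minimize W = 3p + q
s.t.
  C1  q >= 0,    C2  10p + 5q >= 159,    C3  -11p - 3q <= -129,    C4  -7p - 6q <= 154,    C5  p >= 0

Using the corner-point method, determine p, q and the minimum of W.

p = 168/25, q = 459/25, minimum W = 963/25

Extreme points and W = 3p + q:
  (159/10, 0) → W = 477/10
  (168/25, 459/25) → W = 963/25
  (0, 43) → W = 43
The feasible region is unbounded (it extends along (0, 1), (1, 0)), but W strictly increases along every unbounded feasible direction, so there is no improving ray and the minimum is attained at a vertex.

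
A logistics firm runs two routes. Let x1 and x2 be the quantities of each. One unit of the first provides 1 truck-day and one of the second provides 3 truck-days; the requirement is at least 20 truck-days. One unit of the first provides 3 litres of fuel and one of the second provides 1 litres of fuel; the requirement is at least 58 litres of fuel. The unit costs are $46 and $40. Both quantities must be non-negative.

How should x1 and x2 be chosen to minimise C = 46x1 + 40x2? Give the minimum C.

The feasible region is unbounded (it extends along (0, 1), (1, 0)), but C strictly increases along every unbounded feasible direction, so there is no improving ray and the minimum is attained at a vertex.

The binding constraints are x1 + 3x2 = 20 and 3x1 + x2 = 58.
Solving simultaneously gives x1 = 77/4, x2 = 1/4.

x1 = 77/4, x2 = 1/4, minimum C = 1791/2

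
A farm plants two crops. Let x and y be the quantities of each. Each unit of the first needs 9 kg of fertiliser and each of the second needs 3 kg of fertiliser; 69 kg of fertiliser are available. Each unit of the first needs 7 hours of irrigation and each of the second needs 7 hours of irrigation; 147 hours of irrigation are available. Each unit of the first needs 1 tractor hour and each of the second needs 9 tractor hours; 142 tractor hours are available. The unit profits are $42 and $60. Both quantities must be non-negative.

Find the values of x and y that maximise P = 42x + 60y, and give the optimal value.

Corner points and P = 42x + 60y:
  (0, 0) → P = 0
  (0, 142/9) → P = 2840/3
  (23/3, 0) → P = 322
  (5/2, 31/2) → P = 1035

x = 5/2, y = 31/2, maximum P = 1035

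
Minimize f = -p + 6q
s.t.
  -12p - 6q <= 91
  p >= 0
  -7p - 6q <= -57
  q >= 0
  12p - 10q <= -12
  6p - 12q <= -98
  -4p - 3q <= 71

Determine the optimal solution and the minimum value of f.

p = 4/5, q = 257/30, minimum f = 253/5

Extreme points and f = -p + 6q:
  (0, 19/2) → f = 57
  (4/5, 257/30) → f = 253/5
  (209/21, 92/7) → f = 1447/21
The feasible region is unbounded (it extends along (0, 1), (5, 6)), but f strictly increases along every unbounded feasible direction, so there is no improving ray and the minimum is attained at a vertex.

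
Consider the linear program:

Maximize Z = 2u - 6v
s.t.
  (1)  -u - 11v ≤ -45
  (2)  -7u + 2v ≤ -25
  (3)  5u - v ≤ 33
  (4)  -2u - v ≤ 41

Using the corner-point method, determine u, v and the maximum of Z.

Feasible corners and Z = 2u - 6v:
  (365/79, 290/79) → Z = -1010/79
  (51/7, 24/7) → Z = -6
  (41/3, 106/3) → Z = -554/3

At the optimal vertex, -u - 11v = -45 and 5u - v = 33.
Solving simultaneously gives u = 51/7, v = 24/7.

u = 51/7, v = 24/7, maximum Z = -6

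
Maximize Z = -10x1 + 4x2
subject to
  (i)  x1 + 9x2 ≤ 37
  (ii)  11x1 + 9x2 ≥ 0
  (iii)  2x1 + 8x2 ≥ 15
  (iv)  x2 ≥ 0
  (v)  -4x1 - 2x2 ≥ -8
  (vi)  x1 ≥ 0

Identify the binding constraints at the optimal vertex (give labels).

(v) and (vi)

Feasible corners and Z = -10x1 + 4x2:
  (17/14, 11/7) → Z = -41/7
  (0, 15/8) → Z = 15/2
  (0, 4) → Z = 16

The maximum is at (0, 4). Substituting into each constraint, equality holds for (v) and (vi); the remaining constraints have slack.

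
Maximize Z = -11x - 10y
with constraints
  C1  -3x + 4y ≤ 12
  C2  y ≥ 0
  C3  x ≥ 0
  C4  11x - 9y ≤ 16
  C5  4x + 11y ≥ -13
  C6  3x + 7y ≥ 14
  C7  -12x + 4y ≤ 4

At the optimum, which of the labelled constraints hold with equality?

C6 and C7

Corner points and Z = -11x - 10y:
  (172/17, 180/17) → Z = -3692/17
  (8/9, 11/3) → Z = -418/9
  (119/52, 53/52) → Z = -1839/52
  (7/24, 15/8) → Z = -527/24

The maximum is at (7/24, 15/8). Substituting into each constraint, equality holds for C6 and C7; the remaining constraints have slack.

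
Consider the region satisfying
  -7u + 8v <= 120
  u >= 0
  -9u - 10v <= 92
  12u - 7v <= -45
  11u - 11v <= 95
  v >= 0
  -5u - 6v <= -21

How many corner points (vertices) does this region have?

The feasible vertices (each the meet of two boundaries and inside every other half-plane) are:
  (0, 15)
  (480/47, 1125/47)
  (0, 45/7)

3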